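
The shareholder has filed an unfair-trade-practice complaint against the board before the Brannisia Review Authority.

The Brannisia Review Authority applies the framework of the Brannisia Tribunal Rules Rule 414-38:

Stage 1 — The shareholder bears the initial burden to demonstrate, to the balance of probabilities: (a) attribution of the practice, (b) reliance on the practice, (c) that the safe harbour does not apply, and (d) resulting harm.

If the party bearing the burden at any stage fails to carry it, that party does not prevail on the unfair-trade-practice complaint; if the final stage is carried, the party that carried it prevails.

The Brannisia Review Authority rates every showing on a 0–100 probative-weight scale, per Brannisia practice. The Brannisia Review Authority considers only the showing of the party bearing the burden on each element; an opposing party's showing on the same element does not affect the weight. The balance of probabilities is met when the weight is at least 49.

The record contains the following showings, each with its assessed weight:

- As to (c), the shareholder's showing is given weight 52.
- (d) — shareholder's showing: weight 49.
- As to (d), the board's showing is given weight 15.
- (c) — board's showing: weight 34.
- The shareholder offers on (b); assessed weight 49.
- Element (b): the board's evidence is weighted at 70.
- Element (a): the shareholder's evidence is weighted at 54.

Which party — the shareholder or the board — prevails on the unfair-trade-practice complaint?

Stage 1 (shareholder, the balance of probabilities, weight is at least 49): (a) 54 ≥ 49 — meets; (b) 49 (board's 70 disregarded) ≥ 49 — meets; (c) 52 (board's 34 disregarded) ≥ 49 — meets; (d) 49 (board's 15 disregarded) ≥ 49 — meets.
  The shareholder carries the last stage.
With every stage satisfied, the shareholder prevails.

shareholder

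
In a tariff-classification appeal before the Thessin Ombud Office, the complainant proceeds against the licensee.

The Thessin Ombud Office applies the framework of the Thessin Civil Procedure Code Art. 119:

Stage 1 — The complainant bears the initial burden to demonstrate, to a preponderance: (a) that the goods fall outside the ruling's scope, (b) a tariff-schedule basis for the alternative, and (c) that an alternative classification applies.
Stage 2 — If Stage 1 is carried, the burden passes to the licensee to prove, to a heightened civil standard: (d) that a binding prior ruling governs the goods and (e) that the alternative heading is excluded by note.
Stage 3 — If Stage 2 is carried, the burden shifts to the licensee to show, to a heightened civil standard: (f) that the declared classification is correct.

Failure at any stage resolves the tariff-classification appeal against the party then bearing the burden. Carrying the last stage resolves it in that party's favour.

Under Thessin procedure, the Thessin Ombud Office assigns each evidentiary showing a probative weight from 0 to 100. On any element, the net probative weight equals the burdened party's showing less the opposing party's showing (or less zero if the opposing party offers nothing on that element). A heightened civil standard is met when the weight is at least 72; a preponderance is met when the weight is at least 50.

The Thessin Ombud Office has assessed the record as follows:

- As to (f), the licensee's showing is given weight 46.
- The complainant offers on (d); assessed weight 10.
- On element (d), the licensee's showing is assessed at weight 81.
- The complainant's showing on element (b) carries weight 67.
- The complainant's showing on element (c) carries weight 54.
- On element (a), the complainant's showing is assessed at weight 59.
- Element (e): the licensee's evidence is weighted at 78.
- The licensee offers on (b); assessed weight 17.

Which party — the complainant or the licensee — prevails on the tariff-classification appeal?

complainant

Stage 1 — burden on complainant; standard: a preponderance (weight is at least 50).
    (a): 59 ≥ 50 [met]
    (b): 67 − 17 = 50 ≥ 50 [met]
    (c): 54 ≥ 50 [met]
  Stage 1 carried; the burden shifts to the licensee.
Stage 2 — burden on licensee; standard: a heightened civil standard (weight is at least 72).
    (d): 81 − 10 = 71 < 72 [not met]
    (e): 78 ≥ 72 [met]
  The licensee does not carry Stage 2.
The analysis ends at Stage 2; the complainant prevails.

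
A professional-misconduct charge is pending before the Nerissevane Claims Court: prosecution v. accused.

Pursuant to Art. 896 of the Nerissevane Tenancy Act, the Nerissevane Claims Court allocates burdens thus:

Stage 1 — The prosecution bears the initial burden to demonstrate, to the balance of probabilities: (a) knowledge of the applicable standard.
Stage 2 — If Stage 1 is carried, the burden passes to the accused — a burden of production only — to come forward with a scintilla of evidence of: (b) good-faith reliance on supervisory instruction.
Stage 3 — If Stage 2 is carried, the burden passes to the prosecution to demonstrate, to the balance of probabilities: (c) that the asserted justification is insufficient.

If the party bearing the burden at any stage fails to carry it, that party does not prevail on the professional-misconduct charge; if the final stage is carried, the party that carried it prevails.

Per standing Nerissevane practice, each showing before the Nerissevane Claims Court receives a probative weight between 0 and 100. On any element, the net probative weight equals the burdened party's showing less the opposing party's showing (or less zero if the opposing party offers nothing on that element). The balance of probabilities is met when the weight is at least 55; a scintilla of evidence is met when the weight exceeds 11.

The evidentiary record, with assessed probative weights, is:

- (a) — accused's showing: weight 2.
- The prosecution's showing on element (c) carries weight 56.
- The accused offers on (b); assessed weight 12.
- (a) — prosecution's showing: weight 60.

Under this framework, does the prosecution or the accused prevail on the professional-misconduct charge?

Stage 1 — burden on prosecution; standard: the balance of probabilities (weight is at least 55).
    (a): 60 − 2 = 58 ≥ 55 [met]
  Stage 1 is satisfied; the onus moves to the accused.
Stage 2 — burden on accused; standard: a scintilla of evidence (weight exceeds 11).
    (b): 12 > 11 [met]
  Stage 2 is satisfied; the onus moves to the prosecution.
Stage 3 — burden on prosecution; standard: the balance of probabilities (weight is at least 55).
    (c): 56 ≥ 55 [met]
  The prosecution carries the last stage.
All stages carried — the prosecution prevails.

prosecution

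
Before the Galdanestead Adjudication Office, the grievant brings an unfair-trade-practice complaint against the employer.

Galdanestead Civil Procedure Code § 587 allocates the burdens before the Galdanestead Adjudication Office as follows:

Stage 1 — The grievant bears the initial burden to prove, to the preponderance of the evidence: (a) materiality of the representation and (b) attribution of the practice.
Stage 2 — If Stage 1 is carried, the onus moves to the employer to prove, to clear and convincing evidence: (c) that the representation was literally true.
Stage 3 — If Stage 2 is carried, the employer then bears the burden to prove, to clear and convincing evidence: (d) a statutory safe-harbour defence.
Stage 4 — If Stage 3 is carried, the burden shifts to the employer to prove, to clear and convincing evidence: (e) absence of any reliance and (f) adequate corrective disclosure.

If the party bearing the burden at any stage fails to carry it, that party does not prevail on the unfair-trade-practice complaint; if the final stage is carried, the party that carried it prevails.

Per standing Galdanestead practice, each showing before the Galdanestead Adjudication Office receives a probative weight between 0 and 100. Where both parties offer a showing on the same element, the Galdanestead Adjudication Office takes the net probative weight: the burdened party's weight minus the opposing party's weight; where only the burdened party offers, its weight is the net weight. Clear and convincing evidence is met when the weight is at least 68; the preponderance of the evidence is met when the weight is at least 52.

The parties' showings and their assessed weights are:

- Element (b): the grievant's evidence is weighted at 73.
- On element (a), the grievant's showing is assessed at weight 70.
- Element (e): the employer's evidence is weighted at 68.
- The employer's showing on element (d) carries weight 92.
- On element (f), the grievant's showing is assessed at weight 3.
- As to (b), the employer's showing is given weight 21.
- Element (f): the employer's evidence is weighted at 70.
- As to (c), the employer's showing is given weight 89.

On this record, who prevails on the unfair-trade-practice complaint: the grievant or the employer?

grievant

Stage 1 — burden on grievant; standard: the preponderance of the evidence (weight is at least 52).
    (a): 70 ≥ 52 [met]
    (b): 73 − 21 = 52 ≥ 52 [met]
  Stage 1 carried; the burden shifts to the employer.
Stage 2 — burden on employer; standard: clear and convincing evidence (weight is at least 68).
    (c): 89 ≥ 68 [met]
  Stage 2 is satisfied; the employer continues to bear the burden.
Stage 3 — burden on employer; standard: clear and convincing evidence (weight is at least 68).
    (d): 92 ≥ 68 [met]
  All elements met. The employer retains the burden for Stage 4.
Stage 4 — burden on employer; standard: clear and convincing evidence (weight is at least 68).
    (e): 68 ≥ 68 [met]
    (f): 70 − 3 = 67 < 68 [not met]
  Not every element is met, so the employer fails to carry Stage 4.
The analysis ends at Stage 4; the grievant prevails.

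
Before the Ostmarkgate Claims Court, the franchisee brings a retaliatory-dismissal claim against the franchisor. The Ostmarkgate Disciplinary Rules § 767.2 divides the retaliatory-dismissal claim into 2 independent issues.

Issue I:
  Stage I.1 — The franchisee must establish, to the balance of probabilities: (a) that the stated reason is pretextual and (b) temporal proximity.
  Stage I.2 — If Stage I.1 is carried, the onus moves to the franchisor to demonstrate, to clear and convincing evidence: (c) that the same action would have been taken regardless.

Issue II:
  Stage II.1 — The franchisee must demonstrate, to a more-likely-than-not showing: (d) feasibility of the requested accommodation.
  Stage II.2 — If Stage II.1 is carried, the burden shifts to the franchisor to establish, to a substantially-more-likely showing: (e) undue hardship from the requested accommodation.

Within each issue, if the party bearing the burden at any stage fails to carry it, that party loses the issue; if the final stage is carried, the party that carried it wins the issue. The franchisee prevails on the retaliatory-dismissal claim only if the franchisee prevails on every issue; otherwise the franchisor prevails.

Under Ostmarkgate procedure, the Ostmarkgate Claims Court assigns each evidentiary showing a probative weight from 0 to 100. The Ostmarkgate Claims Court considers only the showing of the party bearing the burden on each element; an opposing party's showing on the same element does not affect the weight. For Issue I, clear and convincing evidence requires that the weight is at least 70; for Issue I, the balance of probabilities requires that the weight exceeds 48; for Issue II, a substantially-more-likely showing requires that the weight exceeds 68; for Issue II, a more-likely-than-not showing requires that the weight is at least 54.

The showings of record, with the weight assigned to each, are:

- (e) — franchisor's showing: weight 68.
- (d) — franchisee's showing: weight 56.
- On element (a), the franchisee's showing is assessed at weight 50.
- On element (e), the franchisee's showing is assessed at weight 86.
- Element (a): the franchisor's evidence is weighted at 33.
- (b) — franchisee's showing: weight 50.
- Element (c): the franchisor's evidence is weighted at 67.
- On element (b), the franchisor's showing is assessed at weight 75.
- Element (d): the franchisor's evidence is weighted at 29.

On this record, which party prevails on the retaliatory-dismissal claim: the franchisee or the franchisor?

— Issue I —
Stage I.1 — burden on franchisee; standard: the balance of probabilities (weight exceeds 48).
    (a): 50 (franchisor's 33 disregarded) > 48 [met]
    (b): 50 (franchisor's 75 disregarded) > 48 [met]
  The franchisee carries Stage I.1; the franchisor now bears the burden.
Stage I.2 — burden on franchisor; standard: clear and convincing evidence (weight is at least 70).
    (c): 67 < 70 [not met]
  Not every element is met, so the franchisor fails to carry Stage I.2.
The franchisee prevails on this issue.
— Issue II —
At Stage II.1 the franchisee must meet a more-likely-than-not showing (weight is at least 54): on (d) the weight is 56 (the franchisor's 29 is given no effect), which does reach 54, so (d) meets the standard.
  All elements met. The burden passes to the franchisor.
At Stage II.2 the franchisor must meet a substantially-more-likely showing (weight exceeds 68): on (e) the weight is 68 (the franchisee's 86 is given no effect), ≤ 68, so (e) does not meet the standard.
  Stage II.2 not carried; the franchisor fails its burden.
So the franchisee prevails on this issue.
Per-issue: Issue I → franchisee; Issue II → franchisee. The franchisee must prevail on every issue; overall, the franchisee prevails.

franchisee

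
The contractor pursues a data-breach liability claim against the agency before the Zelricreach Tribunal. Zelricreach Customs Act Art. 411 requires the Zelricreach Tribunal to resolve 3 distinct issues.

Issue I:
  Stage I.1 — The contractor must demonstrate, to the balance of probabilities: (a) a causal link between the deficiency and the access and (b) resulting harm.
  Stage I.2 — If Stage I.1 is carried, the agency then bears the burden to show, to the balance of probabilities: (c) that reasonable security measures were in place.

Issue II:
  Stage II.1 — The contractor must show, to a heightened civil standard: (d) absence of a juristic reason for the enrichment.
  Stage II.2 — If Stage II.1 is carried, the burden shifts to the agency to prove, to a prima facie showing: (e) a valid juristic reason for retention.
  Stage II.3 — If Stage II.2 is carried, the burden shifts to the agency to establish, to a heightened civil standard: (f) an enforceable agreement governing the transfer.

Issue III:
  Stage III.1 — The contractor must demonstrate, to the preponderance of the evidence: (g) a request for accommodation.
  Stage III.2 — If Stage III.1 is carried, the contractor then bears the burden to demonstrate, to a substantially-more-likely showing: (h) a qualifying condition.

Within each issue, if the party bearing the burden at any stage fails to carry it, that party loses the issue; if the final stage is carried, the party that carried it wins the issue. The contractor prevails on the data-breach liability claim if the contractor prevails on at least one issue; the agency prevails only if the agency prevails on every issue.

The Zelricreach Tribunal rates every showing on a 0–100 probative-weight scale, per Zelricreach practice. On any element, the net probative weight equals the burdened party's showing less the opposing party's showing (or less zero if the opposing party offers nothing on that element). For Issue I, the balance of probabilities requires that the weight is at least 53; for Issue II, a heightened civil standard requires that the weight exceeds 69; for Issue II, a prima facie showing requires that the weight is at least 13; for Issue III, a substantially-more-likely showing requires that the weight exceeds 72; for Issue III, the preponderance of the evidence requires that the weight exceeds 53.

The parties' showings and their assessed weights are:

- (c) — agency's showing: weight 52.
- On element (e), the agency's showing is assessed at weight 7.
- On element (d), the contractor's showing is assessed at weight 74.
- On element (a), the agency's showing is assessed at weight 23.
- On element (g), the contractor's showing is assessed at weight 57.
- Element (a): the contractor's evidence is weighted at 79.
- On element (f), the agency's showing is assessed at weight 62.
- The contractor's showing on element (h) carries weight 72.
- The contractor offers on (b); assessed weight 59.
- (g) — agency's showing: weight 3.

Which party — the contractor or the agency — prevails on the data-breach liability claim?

contractor

— Issue I —
At Stage I.1 the contractor must meet the balance of probabilities (weight is at least 53): on (a) the weight is 79 less the opposing 23 gives net 56, ≥ 53, so (a) meets the standard; on (b) the weight is 59, which does reach 53, so (b) meets the standard.
  All elements met. The burden passes to the agency.
At Stage I.2 the agency must meet the balance of probabilities (weight is at least 53): on (c) the weight is 52, which does not reach 53, so (c) does not meet the standard.
  Stage I.2 not carried; the agency fails its burden.
The contractor prevails on this issue.
— Issue II —
At Stage II.1 the contractor must meet a heightened civil standard (weight exceeds 69): on (d) the weight is 74, > 69, so (d) meets the standard.
  The contractor carries Stage II.1; the agency now bears the burden.
At Stage II.2 the agency must meet a prima facie showing (weight is at least 13): on (e) the weight is 7, which does not reach 13, so (e) does not meet the standard.
  Stage II.2 not carried; the agency fails its burden.
The analysis ends at Stage II.2; the contractor prevails on this issue.
— Issue III —
At Stage III.1 the contractor must meet the preponderance of the evidence (weight exceeds 53): on (g) the weight is 57 less the opposing 3 gives net 54, which does exceed 53, so (g) meets the standard.
  All elements met. The contractor retains the burden for Stage III.2.
At Stage III.2 the contractor must meet a substantially-more-likely showing (weight exceeds 72): on (h) the weight is 72, which does not exceed 72, so (h) does not meet the standard.
  Stage III.2 not carried; the contractor fails its burden.
The analysis ends at Stage III.2; the agency prevails on this issue.
Per-issue: Issue I → contractor; Issue II → contractor; Issue III → agency. The contractor must prevail on at least one issue; overall, the contractor prevails.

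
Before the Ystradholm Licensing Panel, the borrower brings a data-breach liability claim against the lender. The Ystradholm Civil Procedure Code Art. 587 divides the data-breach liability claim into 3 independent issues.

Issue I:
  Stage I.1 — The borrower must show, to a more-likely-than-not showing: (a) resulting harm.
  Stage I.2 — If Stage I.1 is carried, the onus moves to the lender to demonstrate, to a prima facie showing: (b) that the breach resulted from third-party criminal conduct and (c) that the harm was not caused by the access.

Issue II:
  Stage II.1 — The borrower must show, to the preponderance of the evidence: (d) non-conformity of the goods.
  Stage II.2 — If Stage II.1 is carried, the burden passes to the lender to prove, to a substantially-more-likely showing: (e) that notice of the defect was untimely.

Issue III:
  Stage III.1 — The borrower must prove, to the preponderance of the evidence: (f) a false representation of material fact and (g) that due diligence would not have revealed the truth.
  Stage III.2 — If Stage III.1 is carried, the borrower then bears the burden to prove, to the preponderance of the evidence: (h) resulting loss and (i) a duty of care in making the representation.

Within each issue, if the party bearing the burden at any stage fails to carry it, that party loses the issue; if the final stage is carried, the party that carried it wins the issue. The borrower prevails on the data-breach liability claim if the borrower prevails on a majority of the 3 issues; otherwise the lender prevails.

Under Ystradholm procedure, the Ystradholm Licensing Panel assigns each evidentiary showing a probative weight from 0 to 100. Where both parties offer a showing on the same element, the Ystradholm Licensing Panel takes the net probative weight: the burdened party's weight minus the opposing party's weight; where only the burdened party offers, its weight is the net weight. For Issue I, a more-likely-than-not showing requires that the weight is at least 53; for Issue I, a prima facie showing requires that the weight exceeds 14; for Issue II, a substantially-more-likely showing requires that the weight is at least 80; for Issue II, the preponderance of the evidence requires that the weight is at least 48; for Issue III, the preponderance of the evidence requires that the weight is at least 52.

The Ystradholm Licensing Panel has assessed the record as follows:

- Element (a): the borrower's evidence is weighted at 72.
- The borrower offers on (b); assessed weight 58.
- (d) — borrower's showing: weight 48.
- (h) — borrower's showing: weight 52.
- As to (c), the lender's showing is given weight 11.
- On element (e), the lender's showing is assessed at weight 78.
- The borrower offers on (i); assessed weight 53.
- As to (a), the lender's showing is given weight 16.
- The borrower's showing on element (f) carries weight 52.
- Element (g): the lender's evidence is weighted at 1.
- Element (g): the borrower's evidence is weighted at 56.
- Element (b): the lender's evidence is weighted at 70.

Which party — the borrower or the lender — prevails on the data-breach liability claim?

borrower

— Issue I —
Stage I.1 (borrower, a more-likely-than-not showing, weight is at least 53): (a) net 72−16=56 ≥ 53 — meets.
  Stage I.1 carried; the burden shifts to the lender.
Stage I.2 (lender, a prima facie showing, weight exceeds 14): (b) net 70−58=12 ≤ 14 — fails; (c) 11 ≤ 14 — fails.
  Stage I.2 not carried; the lender fails its burden.
The borrower prevails on this issue.
— Issue II —
Stage II.1 — burden on borrower; standard: the preponderance of the evidence (weight is at least 48).
    (d): 48 ≥ 48 [met]
  All elements met. The burden passes to the lender.
Stage II.2 — burden on lender; standard: a substantially-more-likely showing (weight is at least 80).
    (e): 78 < 80 [not met]
  The lender does not carry Stage II.2.
The analysis ends at Stage II.2; the borrower prevails on this issue.
— Issue III —
Stage III.1 (borrower, the preponderance of the evidence, weight is at least 52): (f) 52 ≥ 52 — meets; (g) net 56−1=55 ≥ 52 — meets.
  Stage III.1 is satisfied; the borrower continues to bear the burden.
Stage III.2 (borrower, the preponderance of the evidence, weight is at least 52): (h) 52 ≥ 52 — meets; (i) 53 ≥ 52 — meets.
  Stage III.2 carried; the final stage is satisfied.
With every stage satisfied, the borrower prevails on this issue.
Per-issue: Issue I → borrower; Issue II → borrower; Issue III → borrower. The borrower must prevail on a majority of issues; overall, the borrower prevails.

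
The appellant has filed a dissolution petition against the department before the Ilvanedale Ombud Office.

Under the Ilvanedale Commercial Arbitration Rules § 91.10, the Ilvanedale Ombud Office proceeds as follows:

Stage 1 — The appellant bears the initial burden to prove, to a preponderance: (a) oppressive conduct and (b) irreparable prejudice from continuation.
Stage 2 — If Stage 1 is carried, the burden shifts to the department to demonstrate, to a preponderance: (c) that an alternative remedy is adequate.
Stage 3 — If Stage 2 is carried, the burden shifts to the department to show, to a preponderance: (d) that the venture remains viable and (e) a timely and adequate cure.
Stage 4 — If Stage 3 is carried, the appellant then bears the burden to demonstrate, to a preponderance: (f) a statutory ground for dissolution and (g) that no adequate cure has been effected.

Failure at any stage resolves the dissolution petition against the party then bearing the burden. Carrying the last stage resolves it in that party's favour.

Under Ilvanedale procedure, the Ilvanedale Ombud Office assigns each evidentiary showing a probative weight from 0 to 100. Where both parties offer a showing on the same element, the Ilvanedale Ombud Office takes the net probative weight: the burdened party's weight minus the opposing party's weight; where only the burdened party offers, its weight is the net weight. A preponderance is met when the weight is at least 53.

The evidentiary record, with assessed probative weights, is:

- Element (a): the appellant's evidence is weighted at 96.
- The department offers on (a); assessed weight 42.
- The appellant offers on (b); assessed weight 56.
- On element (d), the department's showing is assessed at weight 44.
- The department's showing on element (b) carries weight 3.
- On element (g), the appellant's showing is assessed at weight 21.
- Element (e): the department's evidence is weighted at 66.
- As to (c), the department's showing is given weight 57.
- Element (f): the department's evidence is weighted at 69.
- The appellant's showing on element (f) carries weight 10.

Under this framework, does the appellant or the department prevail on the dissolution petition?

At Stage 1 the appellant must meet a preponderance (weight is at least 53): on (a) the weight is 96 less the opposing 42 gives net 54, ≥ 53, so (a) meets the standard; on (b) the weight is 56 less the opposing 3 gives net 53, ≥ 53, so (b) meets the standard.
  All elements met. The burden passes to the department.
At Stage 2 the department must meet a preponderance (weight is at least 53): on (c) the weight is 57, ≥ 53, so (c) meets the standard.
  All elements met. The department retains the burden for Stage 3.
At Stage 3 the department must meet a preponderance (weight is at least 53): on (d) the weight is 44, < 53, so (d) does not meet the standard; on (e) the weight is 66, which does reach 53, so (e) meets the standard.
  The department does not carry Stage 3.
The analysis ends at Stage 3; the appellant prevails.

appellant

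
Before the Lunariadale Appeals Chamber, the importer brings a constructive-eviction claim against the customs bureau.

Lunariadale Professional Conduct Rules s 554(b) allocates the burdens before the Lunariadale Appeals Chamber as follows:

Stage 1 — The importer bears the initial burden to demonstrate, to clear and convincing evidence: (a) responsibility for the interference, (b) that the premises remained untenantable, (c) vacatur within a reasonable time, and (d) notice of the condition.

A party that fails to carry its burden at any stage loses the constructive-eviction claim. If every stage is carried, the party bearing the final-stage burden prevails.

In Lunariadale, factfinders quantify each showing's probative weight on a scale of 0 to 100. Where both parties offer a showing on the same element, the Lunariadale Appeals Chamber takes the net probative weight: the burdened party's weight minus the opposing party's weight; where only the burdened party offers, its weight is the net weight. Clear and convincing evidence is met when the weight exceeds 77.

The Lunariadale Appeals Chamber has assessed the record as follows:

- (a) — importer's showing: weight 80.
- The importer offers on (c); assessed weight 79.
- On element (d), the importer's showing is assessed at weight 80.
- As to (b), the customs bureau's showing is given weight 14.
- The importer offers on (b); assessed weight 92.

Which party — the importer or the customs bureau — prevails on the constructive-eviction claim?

importer

At Stage 1 the importer must meet clear and convincing evidence (weight exceeds 77): on (a) the weight is 80, > 77, so (a) meets the standard; on (b) the weight is 92 less the opposing 14 gives net 78, > 77, so (b) meets the standard; on (c) the weight is 79, > 77, so (c) meets the standard; on (d) the weight is 80, which does exceed 77, so (d) meets the standard.
  All elements met at the final stage.
All stages carried — the importer prevails.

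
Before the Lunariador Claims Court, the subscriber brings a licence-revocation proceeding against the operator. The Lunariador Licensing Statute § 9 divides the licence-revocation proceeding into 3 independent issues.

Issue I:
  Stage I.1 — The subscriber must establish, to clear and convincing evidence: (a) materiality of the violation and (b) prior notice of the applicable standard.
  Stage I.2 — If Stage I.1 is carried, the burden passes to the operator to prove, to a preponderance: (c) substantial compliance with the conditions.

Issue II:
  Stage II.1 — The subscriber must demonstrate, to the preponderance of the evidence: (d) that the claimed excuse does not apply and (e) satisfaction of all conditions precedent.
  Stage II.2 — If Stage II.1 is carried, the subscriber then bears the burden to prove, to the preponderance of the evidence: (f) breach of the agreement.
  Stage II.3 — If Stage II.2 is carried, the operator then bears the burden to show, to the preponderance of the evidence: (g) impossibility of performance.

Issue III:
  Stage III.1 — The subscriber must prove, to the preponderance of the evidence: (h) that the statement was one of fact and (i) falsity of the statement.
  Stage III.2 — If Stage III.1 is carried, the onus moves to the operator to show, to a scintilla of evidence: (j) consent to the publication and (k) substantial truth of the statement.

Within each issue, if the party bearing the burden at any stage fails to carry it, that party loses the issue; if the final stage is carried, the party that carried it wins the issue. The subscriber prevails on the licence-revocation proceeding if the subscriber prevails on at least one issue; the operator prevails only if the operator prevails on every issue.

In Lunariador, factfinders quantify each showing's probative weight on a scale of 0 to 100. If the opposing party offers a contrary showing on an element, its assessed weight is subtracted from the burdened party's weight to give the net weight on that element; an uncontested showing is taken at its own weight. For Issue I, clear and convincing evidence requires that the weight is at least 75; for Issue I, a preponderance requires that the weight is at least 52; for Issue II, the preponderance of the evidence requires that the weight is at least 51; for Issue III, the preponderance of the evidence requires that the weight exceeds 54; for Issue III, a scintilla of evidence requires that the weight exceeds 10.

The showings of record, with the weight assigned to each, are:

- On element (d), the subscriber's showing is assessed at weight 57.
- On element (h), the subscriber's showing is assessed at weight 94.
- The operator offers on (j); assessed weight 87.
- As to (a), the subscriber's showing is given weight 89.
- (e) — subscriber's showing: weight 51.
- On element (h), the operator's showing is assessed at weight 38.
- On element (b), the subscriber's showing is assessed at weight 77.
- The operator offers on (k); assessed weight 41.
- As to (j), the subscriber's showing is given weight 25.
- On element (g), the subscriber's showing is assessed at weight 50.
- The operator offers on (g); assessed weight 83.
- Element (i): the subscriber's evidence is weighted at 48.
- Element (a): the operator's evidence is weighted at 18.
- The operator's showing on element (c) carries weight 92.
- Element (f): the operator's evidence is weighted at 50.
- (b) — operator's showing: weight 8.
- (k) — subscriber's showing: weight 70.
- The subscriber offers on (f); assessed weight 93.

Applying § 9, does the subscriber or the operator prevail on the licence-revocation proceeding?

— Issue I —
Stage I.1 — burden on subscriber; standard: clear and convincing evidence (weight is at least 75).
    (a): 89 − 18 = 71 < 75 [not met]
    (b): 77 − 8 = 69 < 75 [not met]
  The subscriber does not carry Stage I.1.
So the operator prevails on this issue.
— Issue II —
Stage II.1 (subscriber, the preponderance of the evidence, weight is at least 51): (d) 57 ≥ 51 — meets; (e) 51 ≥ 51 — meets.
  Stage II.1 carried; the burden remains with the subscriber.
Stage II.2 (subscriber, the preponderance of the evidence, weight is at least 51): (f) net 93−50=43 < 51 — fails.
  Stage II.2 not carried; the subscriber fails its burden.
So the operator prevails on this issue.
— Issue III —
Stage III.1 — burden on subscriber; standard: the preponderance of the evidence (weight exceeds 54).
    (h): 94 − 38 = 56 > 54 [met]
    (i): 48 ≤ 54 [not met]
  Not every element is met, so the subscriber fails to carry Stage III.1.
The operator prevails on this issue.
Per-issue: Issue I → operator; Issue II → operator; Issue III → operator. The subscriber must prevail on at least one issue; overall, the operator prevails.

operator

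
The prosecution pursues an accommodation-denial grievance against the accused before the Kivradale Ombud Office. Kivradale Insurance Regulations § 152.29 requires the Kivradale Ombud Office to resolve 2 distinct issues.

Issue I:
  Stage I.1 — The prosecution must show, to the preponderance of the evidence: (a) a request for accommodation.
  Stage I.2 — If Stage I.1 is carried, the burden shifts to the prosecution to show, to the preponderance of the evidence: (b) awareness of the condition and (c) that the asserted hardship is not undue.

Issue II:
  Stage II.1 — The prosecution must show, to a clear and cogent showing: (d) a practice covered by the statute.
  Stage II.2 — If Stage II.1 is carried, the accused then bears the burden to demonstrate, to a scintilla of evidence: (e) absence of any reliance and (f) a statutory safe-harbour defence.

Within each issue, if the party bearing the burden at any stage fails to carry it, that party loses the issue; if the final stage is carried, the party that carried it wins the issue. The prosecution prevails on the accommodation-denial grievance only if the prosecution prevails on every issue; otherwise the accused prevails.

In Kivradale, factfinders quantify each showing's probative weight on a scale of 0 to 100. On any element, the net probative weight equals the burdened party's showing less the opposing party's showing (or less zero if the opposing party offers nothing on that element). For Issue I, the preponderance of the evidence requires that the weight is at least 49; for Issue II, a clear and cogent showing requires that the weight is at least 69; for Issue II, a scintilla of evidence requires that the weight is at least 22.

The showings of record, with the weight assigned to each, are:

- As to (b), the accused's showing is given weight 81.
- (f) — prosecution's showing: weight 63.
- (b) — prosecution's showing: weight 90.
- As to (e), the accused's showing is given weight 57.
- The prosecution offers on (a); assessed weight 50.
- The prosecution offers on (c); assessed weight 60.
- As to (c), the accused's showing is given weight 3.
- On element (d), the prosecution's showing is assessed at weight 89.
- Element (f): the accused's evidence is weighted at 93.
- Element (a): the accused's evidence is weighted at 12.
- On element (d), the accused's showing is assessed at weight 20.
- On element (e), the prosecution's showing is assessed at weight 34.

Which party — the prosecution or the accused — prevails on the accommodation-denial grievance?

accused

— Issue I —
Stage I.1 (prosecution, the preponderance of the evidence, weight is at least 49): (a) net 50−12=38 < 49 — fails.
  Stage I.1 not carried; the prosecution fails its burden.
The analysis ends at Stage I.1; the accused prevails on this issue.
— Issue II —
Stage II.1 (prosecution, a clear and cogent showing, weight is at least 69): (d) net 89−20=69 ≥ 69 — meets.
  The prosecution carries Stage II.1; the accused now bears the burden.
Stage II.2 (accused, a scintilla of evidence, weight is at least 22): (e) net 57−34=23 ≥ 22 — meets; (f) net 93−63=30 ≥ 22 — meets.
  Stage II.2 carried; the final stage is satisfied.
With every stage satisfied, the accused prevails on this issue.
Per-issue: Issue I → accused; Issue II → accused. The prosecution must prevail on every issue; overall, the accused prevails.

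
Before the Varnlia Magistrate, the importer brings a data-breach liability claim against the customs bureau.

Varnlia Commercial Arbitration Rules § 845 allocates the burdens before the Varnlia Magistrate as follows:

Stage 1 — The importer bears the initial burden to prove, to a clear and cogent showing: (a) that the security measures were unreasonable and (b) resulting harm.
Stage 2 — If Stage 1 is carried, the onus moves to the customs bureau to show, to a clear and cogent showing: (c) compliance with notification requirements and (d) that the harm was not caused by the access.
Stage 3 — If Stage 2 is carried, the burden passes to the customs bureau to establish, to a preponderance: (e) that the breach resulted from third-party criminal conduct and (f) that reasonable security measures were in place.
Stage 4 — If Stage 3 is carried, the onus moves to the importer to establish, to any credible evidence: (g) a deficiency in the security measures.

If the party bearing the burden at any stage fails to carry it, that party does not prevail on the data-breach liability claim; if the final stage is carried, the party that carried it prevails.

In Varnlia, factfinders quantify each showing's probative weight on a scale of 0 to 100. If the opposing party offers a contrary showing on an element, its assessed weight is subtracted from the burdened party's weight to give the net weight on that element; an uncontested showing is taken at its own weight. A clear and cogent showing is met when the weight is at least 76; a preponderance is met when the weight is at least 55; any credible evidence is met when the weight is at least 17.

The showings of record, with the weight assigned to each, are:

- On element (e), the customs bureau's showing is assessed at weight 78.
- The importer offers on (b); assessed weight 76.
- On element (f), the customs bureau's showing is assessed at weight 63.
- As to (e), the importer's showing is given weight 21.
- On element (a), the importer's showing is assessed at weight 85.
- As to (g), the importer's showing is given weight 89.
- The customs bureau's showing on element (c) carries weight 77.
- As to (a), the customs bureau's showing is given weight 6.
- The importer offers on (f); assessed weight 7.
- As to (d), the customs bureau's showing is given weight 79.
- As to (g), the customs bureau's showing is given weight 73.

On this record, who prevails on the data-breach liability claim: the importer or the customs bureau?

customs bureau

Stage 1 (importer, a clear and cogent showing, weight is at least 76): (a) net 85−6=79 ≥ 76 — meets; (b) 76 ≥ 76 — meets.
  Stage 1 is satisfied; the onus moves to the customs bureau.
Stage 2 (customs bureau, a clear and cogent showing, weight is at least 76): (c) 77 ≥ 76 — meets; (d) 79 ≥ 76 — meets.
  Stage 2 is satisfied; the customs bureau continues to bear the burden.
Stage 3 (customs bureau, a preponderance, weight is at least 55): (e) net 78−21=57 ≥ 55 — meets; (f) net 63−7=56 ≥ 55 — meets.
  The customs bureau carries Stage 3; the importer now bears the burden.
Stage 4 (importer, any credible evidence, weight is at least 17): (g) net 89−73=16 < 17 — fails.
  The importer does not carry Stage 4.
The customs bureau prevails.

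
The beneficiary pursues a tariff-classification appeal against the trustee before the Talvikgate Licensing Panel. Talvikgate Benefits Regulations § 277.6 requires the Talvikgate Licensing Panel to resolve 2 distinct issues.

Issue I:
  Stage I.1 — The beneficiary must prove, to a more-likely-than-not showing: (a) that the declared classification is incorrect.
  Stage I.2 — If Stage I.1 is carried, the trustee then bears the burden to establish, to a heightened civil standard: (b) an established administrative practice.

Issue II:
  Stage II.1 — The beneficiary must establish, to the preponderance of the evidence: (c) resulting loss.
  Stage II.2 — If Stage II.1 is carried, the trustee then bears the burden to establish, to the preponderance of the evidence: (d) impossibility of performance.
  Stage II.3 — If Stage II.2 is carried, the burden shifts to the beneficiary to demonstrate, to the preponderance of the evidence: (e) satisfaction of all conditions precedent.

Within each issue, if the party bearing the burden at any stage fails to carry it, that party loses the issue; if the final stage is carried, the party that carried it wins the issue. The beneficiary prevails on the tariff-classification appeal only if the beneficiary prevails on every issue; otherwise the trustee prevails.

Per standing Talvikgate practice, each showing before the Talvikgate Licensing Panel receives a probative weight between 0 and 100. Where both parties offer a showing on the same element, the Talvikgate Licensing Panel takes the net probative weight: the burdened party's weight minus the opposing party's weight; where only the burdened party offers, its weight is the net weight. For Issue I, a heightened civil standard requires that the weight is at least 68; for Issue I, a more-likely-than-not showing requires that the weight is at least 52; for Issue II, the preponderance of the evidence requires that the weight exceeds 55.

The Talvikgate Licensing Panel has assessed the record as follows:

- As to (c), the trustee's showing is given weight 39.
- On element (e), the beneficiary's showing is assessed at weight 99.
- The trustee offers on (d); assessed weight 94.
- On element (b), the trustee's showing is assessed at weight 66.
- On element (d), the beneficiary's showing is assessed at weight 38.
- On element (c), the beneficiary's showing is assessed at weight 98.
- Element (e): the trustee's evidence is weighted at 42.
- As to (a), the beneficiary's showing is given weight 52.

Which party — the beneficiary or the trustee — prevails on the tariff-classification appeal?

— Issue I —
Stage I.1 — burden on beneficiary; standard: a more-likely-than-not showing (weight is at least 52).
    (a): 52 ≥ 52 [met]
  Stage I.1 carried; the burden shifts to the trustee.
Stage I.2 — burden on trustee; standard: a heightened civil standard (weight is at least 68).
    (b): 66 < 68 [not met]
  Stage I.2 not carried; the trustee fails its burden.
The analysis ends at Stage I.2; the beneficiary prevails on this issue.
— Issue II —
Stage II.1 — burden on beneficiary; standard: the preponderance of the evidence (weight exceeds 55).
    (c): 98 − 39 = 59 > 55 [met]
  The beneficiary carries Stage II.1; the trustee now bears the burden.
Stage II.2 — burden on trustee; standard: the preponderance of the evidence (weight exceeds 55).
    (d): 94 − 38 = 56 > 55 [met]
  The trustee carries Stage II.2; the beneficiary now bears the burden.
Stage II.3 — burden on beneficiary; standard: the preponderance of the evidence (weight exceeds 55).
    (e): 99 − 42 = 57 > 55 [met]
  The beneficiary carries the last stage.
With every stage satisfied, the beneficiary prevails on this issue.
Per-issue: Issue I → beneficiary; Issue II → beneficiary. The beneficiary must prevail on every issue; overall, the beneficiary prevails.

beneficiary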